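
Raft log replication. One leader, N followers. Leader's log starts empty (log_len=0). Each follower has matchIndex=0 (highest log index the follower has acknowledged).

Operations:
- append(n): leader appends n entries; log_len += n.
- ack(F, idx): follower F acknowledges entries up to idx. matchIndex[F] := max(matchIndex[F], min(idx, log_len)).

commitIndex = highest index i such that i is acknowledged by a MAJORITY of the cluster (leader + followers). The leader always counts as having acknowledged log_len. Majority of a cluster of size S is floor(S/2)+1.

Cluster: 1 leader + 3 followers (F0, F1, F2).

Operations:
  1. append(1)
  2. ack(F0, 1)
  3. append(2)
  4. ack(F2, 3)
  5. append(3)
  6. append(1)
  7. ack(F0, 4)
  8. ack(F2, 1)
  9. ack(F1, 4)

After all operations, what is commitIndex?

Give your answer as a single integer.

Op 1: append 1 -> log_len=1
Op 2: F0 acks idx 1 -> match: F0=1 F1=0 F2=0; commitIndex=0
Op 3: append 2 -> log_len=3
Op 4: F2 acks idx 3 -> match: F0=1 F1=0 F2=3; commitIndex=1
Op 5: append 3 -> log_len=6
Op 6: append 1 -> log_len=7
Op 7: F0 acks idx 4 -> match: F0=4 F1=0 F2=3; commitIndex=3
Op 8: F2 acks idx 1 -> match: F0=4 F1=0 F2=3; commitIndex=3
Op 9: F1 acks idx 4 -> match: F0=4 F1=4 F2=3; commitIndex=4

Answer: 4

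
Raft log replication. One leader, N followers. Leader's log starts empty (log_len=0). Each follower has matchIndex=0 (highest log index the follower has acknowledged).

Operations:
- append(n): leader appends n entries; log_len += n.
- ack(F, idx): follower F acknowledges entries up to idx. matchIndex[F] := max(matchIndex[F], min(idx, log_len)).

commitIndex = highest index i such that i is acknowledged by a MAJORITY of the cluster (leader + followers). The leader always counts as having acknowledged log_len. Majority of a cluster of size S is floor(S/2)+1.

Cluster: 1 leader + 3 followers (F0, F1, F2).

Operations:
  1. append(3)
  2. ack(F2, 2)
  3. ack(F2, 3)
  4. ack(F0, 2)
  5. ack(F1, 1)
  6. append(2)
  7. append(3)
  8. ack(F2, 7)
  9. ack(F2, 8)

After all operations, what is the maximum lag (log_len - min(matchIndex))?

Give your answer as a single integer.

Op 1: append 3 -> log_len=3
Op 2: F2 acks idx 2 -> match: F0=0 F1=0 F2=2; commitIndex=0
Op 3: F2 acks idx 3 -> match: F0=0 F1=0 F2=3; commitIndex=0
Op 4: F0 acks idx 2 -> match: F0=2 F1=0 F2=3; commitIndex=2
Op 5: F1 acks idx 1 -> match: F0=2 F1=1 F2=3; commitIndex=2
Op 6: append 2 -> log_len=5
Op 7: append 3 -> log_len=8
Op 8: F2 acks idx 7 -> match: F0=2 F1=1 F2=7; commitIndex=2
Op 9: F2 acks idx 8 -> match: F0=2 F1=1 F2=8; commitIndex=2

Answer: 7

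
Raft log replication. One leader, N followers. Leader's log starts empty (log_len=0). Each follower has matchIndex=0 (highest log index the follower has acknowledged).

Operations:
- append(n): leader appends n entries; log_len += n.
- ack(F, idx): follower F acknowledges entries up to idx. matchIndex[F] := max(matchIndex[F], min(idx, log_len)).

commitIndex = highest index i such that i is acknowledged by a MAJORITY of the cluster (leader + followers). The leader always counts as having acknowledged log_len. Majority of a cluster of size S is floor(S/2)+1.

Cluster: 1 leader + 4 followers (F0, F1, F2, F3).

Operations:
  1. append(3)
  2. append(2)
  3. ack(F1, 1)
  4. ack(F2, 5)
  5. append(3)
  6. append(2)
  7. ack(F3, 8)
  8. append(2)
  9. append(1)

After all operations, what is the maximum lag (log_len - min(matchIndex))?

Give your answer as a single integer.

Answer: 13

Derivation:
Op 1: append 3 -> log_len=3
Op 2: append 2 -> log_len=5
Op 3: F1 acks idx 1 -> match: F0=0 F1=1 F2=0 F3=0; commitIndex=0
Op 4: F2 acks idx 5 -> match: F0=0 F1=1 F2=5 F3=0; commitIndex=1
Op 5: append 3 -> log_len=8
Op 6: append 2 -> log_len=10
Op 7: F3 acks idx 8 -> match: F0=0 F1=1 F2=5 F3=8; commitIndex=5
Op 8: append 2 -> log_len=12
Op 9: append 1 -> log_len=13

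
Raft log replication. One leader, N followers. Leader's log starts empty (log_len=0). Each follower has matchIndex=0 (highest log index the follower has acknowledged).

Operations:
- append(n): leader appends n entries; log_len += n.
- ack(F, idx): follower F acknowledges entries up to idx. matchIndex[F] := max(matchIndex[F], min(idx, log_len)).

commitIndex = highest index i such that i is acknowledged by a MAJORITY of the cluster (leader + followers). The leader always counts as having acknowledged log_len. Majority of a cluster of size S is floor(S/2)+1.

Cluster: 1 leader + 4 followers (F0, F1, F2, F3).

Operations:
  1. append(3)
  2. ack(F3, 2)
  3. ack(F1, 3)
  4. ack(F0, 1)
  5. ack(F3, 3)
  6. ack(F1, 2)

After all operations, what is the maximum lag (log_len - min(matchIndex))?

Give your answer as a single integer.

Op 1: append 3 -> log_len=3
Op 2: F3 acks idx 2 -> match: F0=0 F1=0 F2=0 F3=2; commitIndex=0
Op 3: F1 acks idx 3 -> match: F0=0 F1=3 F2=0 F3=2; commitIndex=2
Op 4: F0 acks idx 1 -> match: F0=1 F1=3 F2=0 F3=2; commitIndex=2
Op 5: F3 acks idx 3 -> match: F0=1 F1=3 F2=0 F3=3; commitIndex=3
Op 6: F1 acks idx 2 -> match: F0=1 F1=3 F2=0 F3=3; commitIndex=3

Answer: 3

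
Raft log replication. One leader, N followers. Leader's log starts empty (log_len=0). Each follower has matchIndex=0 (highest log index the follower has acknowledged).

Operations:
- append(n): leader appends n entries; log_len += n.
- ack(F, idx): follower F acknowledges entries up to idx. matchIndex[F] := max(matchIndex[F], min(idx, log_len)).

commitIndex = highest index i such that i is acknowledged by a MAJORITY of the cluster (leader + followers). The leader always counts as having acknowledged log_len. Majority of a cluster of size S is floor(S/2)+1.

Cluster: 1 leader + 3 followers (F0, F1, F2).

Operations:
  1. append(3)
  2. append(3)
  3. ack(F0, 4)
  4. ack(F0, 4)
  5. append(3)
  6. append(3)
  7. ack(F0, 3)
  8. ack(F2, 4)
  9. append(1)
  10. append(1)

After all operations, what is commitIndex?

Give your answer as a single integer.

Answer: 4

Derivation:
Op 1: append 3 -> log_len=3
Op 2: append 3 -> log_len=6
Op 3: F0 acks idx 4 -> match: F0=4 F1=0 F2=0; commitIndex=0
Op 4: F0 acks idx 4 -> match: F0=4 F1=0 F2=0; commitIndex=0
Op 5: append 3 -> log_len=9
Op 6: append 3 -> log_len=12
Op 7: F0 acks idx 3 -> match: F0=4 F1=0 F2=0; commitIndex=0
Op 8: F2 acks idx 4 -> match: F0=4 F1=0 F2=4; commitIndex=4
Op 9: append 1 -> log_len=13
Op 10: append 1 -> log_len=14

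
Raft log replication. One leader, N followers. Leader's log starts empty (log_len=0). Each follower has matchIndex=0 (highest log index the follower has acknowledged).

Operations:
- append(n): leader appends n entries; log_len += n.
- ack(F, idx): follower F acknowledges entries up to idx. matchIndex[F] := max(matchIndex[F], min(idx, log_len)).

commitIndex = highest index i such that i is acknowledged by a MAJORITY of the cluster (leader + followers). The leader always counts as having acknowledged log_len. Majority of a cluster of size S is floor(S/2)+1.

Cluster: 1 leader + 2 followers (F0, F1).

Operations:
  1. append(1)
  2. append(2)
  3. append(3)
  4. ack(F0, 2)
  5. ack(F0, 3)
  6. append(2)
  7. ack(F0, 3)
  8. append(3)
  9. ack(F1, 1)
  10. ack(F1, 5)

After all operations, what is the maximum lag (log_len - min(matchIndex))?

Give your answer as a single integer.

Op 1: append 1 -> log_len=1
Op 2: append 2 -> log_len=3
Op 3: append 3 -> log_len=6
Op 4: F0 acks idx 2 -> match: F0=2 F1=0; commitIndex=2
Op 5: F0 acks idx 3 -> match: F0=3 F1=0; commitIndex=3
Op 6: append 2 -> log_len=8
Op 7: F0 acks idx 3 -> match: F0=3 F1=0; commitIndex=3
Op 8: append 3 -> log_len=11
Op 9: F1 acks idx 1 -> match: F0=3 F1=1; commitIndex=3
Op 10: F1 acks idx 5 -> match: F0=3 F1=5; commitIndex=5

Answer: 8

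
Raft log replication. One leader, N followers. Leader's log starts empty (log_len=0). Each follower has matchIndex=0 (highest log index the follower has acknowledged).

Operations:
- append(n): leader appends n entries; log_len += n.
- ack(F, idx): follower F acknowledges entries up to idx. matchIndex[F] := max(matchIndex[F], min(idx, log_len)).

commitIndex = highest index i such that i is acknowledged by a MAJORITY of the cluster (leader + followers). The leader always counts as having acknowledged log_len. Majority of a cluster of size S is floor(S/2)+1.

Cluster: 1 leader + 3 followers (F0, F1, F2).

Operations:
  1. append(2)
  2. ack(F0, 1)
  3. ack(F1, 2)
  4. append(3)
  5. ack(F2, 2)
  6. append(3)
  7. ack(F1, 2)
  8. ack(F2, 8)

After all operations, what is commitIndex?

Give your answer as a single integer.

Op 1: append 2 -> log_len=2
Op 2: F0 acks idx 1 -> match: F0=1 F1=0 F2=0; commitIndex=0
Op 3: F1 acks idx 2 -> match: F0=1 F1=2 F2=0; commitIndex=1
Op 4: append 3 -> log_len=5
Op 5: F2 acks idx 2 -> match: F0=1 F1=2 F2=2; commitIndex=2
Op 6: append 3 -> log_len=8
Op 7: F1 acks idx 2 -> match: F0=1 F1=2 F2=2; commitIndex=2
Op 8: F2 acks idx 8 -> match: F0=1 F1=2 F2=8; commitIndex=2

Answer: 2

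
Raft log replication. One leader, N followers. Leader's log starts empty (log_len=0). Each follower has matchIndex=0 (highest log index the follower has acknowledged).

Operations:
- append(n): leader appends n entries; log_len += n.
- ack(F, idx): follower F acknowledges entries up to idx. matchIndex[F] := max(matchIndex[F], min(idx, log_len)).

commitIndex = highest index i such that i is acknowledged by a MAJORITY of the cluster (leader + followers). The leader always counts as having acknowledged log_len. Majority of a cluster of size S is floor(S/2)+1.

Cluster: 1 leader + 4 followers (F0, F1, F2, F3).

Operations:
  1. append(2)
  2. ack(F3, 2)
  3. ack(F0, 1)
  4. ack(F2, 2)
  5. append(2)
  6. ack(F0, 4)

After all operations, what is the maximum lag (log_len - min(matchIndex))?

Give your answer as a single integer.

Op 1: append 2 -> log_len=2
Op 2: F3 acks idx 2 -> match: F0=0 F1=0 F2=0 F3=2; commitIndex=0
Op 3: F0 acks idx 1 -> match: F0=1 F1=0 F2=0 F3=2; commitIndex=1
Op 4: F2 acks idx 2 -> match: F0=1 F1=0 F2=2 F3=2; commitIndex=2
Op 5: append 2 -> log_len=4
Op 6: F0 acks idx 4 -> match: F0=4 F1=0 F2=2 F3=2; commitIndex=2

Answer: 4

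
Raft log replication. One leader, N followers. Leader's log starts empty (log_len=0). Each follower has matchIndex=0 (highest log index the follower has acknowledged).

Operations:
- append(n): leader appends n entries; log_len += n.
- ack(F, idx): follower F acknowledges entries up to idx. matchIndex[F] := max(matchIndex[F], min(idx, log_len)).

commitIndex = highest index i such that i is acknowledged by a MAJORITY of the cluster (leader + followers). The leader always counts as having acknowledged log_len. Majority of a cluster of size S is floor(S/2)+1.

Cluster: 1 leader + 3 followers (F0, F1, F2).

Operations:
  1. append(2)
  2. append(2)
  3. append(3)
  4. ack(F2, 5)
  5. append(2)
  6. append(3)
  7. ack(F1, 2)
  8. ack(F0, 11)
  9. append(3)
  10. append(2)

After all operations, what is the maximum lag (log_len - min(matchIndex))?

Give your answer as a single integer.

Answer: 15

Derivation:
Op 1: append 2 -> log_len=2
Op 2: append 2 -> log_len=4
Op 3: append 3 -> log_len=7
Op 4: F2 acks idx 5 -> match: F0=0 F1=0 F2=5; commitIndex=0
Op 5: append 2 -> log_len=9
Op 6: append 3 -> log_len=12
Op 7: F1 acks idx 2 -> match: F0=0 F1=2 F2=5; commitIndex=2
Op 8: F0 acks idx 11 -> match: F0=11 F1=2 F2=5; commitIndex=5
Op 9: append 3 -> log_len=15
Op 10: append 2 -> log_len=17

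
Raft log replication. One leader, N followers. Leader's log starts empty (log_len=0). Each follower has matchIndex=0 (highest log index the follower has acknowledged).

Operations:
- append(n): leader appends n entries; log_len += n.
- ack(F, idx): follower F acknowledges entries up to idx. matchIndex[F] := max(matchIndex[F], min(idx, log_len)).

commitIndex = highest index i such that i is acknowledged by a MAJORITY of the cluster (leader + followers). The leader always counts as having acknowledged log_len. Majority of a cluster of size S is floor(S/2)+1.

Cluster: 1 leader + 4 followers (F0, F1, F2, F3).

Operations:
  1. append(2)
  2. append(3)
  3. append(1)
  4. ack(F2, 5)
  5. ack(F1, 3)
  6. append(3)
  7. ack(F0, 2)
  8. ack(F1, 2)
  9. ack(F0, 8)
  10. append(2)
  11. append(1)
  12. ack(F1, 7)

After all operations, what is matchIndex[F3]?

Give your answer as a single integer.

Answer: 0

Derivation:
Op 1: append 2 -> log_len=2
Op 2: append 3 -> log_len=5
Op 3: append 1 -> log_len=6
Op 4: F2 acks idx 5 -> match: F0=0 F1=0 F2=5 F3=0; commitIndex=0
Op 5: F1 acks idx 3 -> match: F0=0 F1=3 F2=5 F3=0; commitIndex=3
Op 6: append 3 -> log_len=9
Op 7: F0 acks idx 2 -> match: F0=2 F1=3 F2=5 F3=0; commitIndex=3
Op 8: F1 acks idx 2 -> match: F0=2 F1=3 F2=5 F3=0; commitIndex=3
Op 9: F0 acks idx 8 -> match: F0=8 F1=3 F2=5 F3=0; commitIndex=5
Op 10: append 2 -> log_len=11
Op 11: append 1 -> log_len=12
Op 12: F1 acks idx 7 -> match: F0=8 F1=7 F2=5 F3=0; commitIndex=7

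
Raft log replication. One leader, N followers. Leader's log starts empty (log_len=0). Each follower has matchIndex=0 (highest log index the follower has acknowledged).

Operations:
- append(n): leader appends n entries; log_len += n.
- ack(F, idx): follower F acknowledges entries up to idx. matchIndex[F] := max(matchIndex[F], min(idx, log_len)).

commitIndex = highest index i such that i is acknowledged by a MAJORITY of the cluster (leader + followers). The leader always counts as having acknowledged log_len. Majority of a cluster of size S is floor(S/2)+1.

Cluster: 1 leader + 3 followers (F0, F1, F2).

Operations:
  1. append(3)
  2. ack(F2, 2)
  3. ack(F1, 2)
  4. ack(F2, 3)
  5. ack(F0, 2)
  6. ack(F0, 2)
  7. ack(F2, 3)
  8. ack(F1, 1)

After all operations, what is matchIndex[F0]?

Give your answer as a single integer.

Op 1: append 3 -> log_len=3
Op 2: F2 acks idx 2 -> match: F0=0 F1=0 F2=2; commitIndex=0
Op 3: F1 acks idx 2 -> match: F0=0 F1=2 F2=2; commitIndex=2
Op 4: F2 acks idx 3 -> match: F0=0 F1=2 F2=3; commitIndex=2
Op 5: F0 acks idx 2 -> match: F0=2 F1=2 F2=3; commitIndex=2
Op 6: F0 acks idx 2 -> match: F0=2 F1=2 F2=3; commitIndex=2
Op 7: F2 acks idx 3 -> match: F0=2 F1=2 F2=3; commitIndex=2
Op 8: F1 acks idx 1 -> match: F0=2 F1=2 F2=3; commitIndex=2

Answer: 2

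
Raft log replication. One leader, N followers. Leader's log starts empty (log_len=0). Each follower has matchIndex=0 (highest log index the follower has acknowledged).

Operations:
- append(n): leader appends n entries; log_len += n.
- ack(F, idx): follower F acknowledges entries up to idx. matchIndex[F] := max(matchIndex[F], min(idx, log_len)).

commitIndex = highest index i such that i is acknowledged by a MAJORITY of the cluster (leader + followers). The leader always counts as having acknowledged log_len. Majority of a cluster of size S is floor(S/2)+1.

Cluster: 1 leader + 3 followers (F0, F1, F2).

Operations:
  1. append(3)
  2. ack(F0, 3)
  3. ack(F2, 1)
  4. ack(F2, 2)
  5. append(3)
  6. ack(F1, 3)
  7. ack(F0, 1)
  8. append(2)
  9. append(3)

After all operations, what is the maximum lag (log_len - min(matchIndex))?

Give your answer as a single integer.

Op 1: append 3 -> log_len=3
Op 2: F0 acks idx 3 -> match: F0=3 F1=0 F2=0; commitIndex=0
Op 3: F2 acks idx 1 -> match: F0=3 F1=0 F2=1; commitIndex=1
Op 4: F2 acks idx 2 -> match: F0=3 F1=0 F2=2; commitIndex=2
Op 5: append 3 -> log_len=6
Op 6: F1 acks idx 3 -> match: F0=3 F1=3 F2=2; commitIndex=3
Op 7: F0 acks idx 1 -> match: F0=3 F1=3 F2=2; commitIndex=3
Op 8: append 2 -> log_len=8
Op 9: append 3 -> log_len=11

Answer: 9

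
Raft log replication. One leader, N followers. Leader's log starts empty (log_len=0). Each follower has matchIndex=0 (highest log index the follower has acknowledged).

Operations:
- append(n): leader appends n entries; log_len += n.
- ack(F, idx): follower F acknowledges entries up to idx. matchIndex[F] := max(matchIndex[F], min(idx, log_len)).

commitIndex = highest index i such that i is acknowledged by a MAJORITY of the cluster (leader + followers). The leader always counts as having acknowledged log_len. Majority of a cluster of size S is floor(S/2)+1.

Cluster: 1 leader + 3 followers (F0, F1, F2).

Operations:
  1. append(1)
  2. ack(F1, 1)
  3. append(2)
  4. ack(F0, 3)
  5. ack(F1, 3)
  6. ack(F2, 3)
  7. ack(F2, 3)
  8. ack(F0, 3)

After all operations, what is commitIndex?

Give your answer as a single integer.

Op 1: append 1 -> log_len=1
Op 2: F1 acks idx 1 -> match: F0=0 F1=1 F2=0; commitIndex=0
Op 3: append 2 -> log_len=3
Op 4: F0 acks idx 3 -> match: F0=3 F1=1 F2=0; commitIndex=1
Op 5: F1 acks idx 3 -> match: F0=3 F1=3 F2=0; commitIndex=3
Op 6: F2 acks idx 3 -> match: F0=3 F1=3 F2=3; commitIndex=3
Op 7: F2 acks idx 3 -> match: F0=3 F1=3 F2=3; commitIndex=3
Op 8: F0 acks idx 3 -> match: F0=3 F1=3 F2=3; commitIndex=3

Answer: 3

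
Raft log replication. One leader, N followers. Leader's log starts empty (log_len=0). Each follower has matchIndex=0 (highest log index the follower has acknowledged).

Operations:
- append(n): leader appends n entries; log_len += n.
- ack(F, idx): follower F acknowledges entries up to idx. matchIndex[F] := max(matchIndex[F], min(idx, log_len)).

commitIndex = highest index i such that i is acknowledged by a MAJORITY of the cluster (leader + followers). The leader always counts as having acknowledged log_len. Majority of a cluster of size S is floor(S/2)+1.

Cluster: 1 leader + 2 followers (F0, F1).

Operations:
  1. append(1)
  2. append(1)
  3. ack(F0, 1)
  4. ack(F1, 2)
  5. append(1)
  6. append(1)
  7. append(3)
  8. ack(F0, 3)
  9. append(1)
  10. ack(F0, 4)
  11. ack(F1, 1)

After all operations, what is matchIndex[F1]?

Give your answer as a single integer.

Op 1: append 1 -> log_len=1
Op 2: append 1 -> log_len=2
Op 3: F0 acks idx 1 -> match: F0=1 F1=0; commitIndex=1
Op 4: F1 acks idx 2 -> match: F0=1 F1=2; commitIndex=2
Op 5: append 1 -> log_len=3
Op 6: append 1 -> log_len=4
Op 7: append 3 -> log_len=7
Op 8: F0 acks idx 3 -> match: F0=3 F1=2; commitIndex=3
Op 9: append 1 -> log_len=8
Op 10: F0 acks idx 4 -> match: F0=4 F1=2; commitIndex=4
Op 11: F1 acks idx 1 -> match: F0=4 F1=2; commitIndex=4

Answer: 2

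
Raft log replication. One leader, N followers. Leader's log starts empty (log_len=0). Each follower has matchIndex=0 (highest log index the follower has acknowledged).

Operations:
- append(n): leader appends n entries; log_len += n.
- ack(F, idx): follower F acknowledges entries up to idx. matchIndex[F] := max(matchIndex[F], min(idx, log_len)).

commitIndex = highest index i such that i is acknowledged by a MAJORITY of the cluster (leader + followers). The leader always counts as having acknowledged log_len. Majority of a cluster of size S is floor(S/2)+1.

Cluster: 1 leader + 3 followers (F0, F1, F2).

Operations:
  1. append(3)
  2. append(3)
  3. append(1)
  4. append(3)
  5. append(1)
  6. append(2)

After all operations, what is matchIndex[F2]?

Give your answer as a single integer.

Answer: 0

Derivation:
Op 1: append 3 -> log_len=3
Op 2: append 3 -> log_len=6
Op 3: append 1 -> log_len=7
Op 4: append 3 -> log_len=10
Op 5: append 1 -> log_len=11
Op 6: append 2 -> log_len=13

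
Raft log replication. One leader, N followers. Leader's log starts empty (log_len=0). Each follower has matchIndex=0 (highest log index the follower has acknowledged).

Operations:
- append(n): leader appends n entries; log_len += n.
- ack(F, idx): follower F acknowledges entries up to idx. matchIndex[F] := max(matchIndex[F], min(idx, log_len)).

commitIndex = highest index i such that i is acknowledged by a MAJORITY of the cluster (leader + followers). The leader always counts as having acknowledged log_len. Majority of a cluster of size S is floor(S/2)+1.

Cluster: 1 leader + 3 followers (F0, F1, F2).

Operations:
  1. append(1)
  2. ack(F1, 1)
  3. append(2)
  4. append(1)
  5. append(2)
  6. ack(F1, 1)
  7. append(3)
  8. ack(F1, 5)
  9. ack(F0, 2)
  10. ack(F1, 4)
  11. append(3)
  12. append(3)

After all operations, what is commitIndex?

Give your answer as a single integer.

Op 1: append 1 -> log_len=1
Op 2: F1 acks idx 1 -> match: F0=0 F1=1 F2=0; commitIndex=0
Op 3: append 2 -> log_len=3
Op 4: append 1 -> log_len=4
Op 5: append 2 -> log_len=6
Op 6: F1 acks idx 1 -> match: F0=0 F1=1 F2=0; commitIndex=0
Op 7: append 3 -> log_len=9
Op 8: F1 acks idx 5 -> match: F0=0 F1=5 F2=0; commitIndex=0
Op 9: F0 acks idx 2 -> match: F0=2 F1=5 F2=0; commitIndex=2
Op 10: F1 acks idx 4 -> match: F0=2 F1=5 F2=0; commitIndex=2
Op 11: append 3 -> log_len=12
Op 12: append 3 -> log_len=15

Answer: 2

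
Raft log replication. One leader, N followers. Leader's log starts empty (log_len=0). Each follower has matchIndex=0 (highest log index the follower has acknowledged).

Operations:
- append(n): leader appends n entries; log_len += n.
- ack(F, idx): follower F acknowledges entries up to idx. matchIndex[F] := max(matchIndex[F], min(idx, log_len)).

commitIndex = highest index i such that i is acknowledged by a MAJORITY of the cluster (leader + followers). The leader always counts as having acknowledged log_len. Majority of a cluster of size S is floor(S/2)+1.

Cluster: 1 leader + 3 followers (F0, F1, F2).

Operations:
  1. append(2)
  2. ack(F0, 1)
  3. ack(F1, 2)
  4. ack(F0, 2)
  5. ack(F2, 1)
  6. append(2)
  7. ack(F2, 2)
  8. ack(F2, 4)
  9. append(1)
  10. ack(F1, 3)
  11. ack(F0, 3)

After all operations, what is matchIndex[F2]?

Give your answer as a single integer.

Op 1: append 2 -> log_len=2
Op 2: F0 acks idx 1 -> match: F0=1 F1=0 F2=0; commitIndex=0
Op 3: F1 acks idx 2 -> match: F0=1 F1=2 F2=0; commitIndex=1
Op 4: F0 acks idx 2 -> match: F0=2 F1=2 F2=0; commitIndex=2
Op 5: F2 acks idx 1 -> match: F0=2 F1=2 F2=1; commitIndex=2
Op 6: append 2 -> log_len=4
Op 7: F2 acks idx 2 -> match: F0=2 F1=2 F2=2; commitIndex=2
Op 8: F2 acks idx 4 -> match: F0=2 F1=2 F2=4; commitIndex=2
Op 9: append 1 -> log_len=5
Op 10: F1 acks idx 3 -> match: F0=2 F1=3 F2=4; commitIndex=3
Op 11: F0 acks idx 3 -> match: F0=3 F1=3 F2=4; commitIndex=3

Answer: 4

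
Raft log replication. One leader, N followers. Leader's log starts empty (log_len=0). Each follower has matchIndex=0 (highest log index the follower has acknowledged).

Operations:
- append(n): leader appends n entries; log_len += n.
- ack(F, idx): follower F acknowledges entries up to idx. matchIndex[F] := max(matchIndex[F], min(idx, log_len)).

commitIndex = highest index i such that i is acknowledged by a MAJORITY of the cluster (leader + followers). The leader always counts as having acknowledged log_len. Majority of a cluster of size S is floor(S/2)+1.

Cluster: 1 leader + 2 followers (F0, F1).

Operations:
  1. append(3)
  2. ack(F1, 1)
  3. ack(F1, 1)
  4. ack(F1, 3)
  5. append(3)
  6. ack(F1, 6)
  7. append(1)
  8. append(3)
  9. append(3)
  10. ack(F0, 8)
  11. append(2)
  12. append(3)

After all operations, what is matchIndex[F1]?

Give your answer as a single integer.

Answer: 6

Derivation:
Op 1: append 3 -> log_len=3
Op 2: F1 acks idx 1 -> match: F0=0 F1=1; commitIndex=1
Op 3: F1 acks idx 1 -> match: F0=0 F1=1; commitIndex=1
Op 4: F1 acks idx 3 -> match: F0=0 F1=3; commitIndex=3
Op 5: append 3 -> log_len=6
Op 6: F1 acks idx 6 -> match: F0=0 F1=6; commitIndex=6
Op 7: append 1 -> log_len=7
Op 8: append 3 -> log_len=10
Op 9: append 3 -> log_len=13
Op 10: F0 acks idx 8 -> match: F0=8 F1=6; commitIndex=8
Op 11: append 2 -> log_len=15
Op 12: append 3 -> log_len=18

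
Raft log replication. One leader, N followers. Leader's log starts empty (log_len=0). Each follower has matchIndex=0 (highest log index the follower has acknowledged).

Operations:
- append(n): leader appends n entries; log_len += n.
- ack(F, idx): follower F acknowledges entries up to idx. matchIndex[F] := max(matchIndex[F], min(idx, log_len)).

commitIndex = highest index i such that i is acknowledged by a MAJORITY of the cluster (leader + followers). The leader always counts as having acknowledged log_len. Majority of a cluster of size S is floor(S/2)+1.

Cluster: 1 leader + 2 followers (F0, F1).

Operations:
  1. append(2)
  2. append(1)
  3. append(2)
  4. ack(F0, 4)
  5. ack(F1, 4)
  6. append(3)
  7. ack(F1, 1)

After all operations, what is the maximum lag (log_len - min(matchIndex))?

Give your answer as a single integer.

Answer: 4

Derivation:
Op 1: append 2 -> log_len=2
Op 2: append 1 -> log_len=3
Op 3: append 2 -> log_len=5
Op 4: F0 acks idx 4 -> match: F0=4 F1=0; commitIndex=4
Op 5: F1 acks idx 4 -> match: F0=4 F1=4; commitIndex=4
Op 6: append 3 -> log_len=8
Op 7: F1 acks idx 1 -> match: F0=4 F1=4; commitIndex=4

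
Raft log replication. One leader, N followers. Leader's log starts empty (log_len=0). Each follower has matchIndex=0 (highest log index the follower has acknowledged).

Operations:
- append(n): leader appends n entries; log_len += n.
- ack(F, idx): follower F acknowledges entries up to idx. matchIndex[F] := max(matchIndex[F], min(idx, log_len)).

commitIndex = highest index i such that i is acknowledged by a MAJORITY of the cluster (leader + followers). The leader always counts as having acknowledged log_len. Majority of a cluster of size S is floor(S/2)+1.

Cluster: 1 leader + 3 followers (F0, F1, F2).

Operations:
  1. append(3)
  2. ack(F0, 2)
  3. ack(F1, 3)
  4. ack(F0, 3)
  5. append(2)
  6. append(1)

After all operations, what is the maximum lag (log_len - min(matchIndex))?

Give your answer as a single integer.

Answer: 6

Derivation:
Op 1: append 3 -> log_len=3
Op 2: F0 acks idx 2 -> match: F0=2 F1=0 F2=0; commitIndex=0
Op 3: F1 acks idx 3 -> match: F0=2 F1=3 F2=0; commitIndex=2
Op 4: F0 acks idx 3 -> match: F0=3 F1=3 F2=0; commitIndex=3
Op 5: append 2 -> log_len=5
Op 6: append 1 -> log_len=6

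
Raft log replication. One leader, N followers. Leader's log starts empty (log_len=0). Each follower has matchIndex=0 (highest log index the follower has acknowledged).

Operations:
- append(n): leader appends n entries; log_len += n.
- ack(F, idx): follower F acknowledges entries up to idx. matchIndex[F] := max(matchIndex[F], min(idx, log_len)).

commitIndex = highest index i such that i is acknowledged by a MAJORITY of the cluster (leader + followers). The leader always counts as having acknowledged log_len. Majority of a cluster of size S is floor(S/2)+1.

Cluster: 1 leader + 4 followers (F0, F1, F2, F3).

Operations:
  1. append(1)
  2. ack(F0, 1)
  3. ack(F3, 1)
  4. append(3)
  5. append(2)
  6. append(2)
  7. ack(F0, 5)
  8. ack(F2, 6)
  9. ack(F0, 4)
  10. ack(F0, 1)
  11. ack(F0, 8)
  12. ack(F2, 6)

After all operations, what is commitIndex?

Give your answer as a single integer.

Answer: 6

Derivation:
Op 1: append 1 -> log_len=1
Op 2: F0 acks idx 1 -> match: F0=1 F1=0 F2=0 F3=0; commitIndex=0
Op 3: F3 acks idx 1 -> match: F0=1 F1=0 F2=0 F3=1; commitIndex=1
Op 4: append 3 -> log_len=4
Op 5: append 2 -> log_len=6
Op 6: append 2 -> log_len=8
Op 7: F0 acks idx 5 -> match: F0=5 F1=0 F2=0 F3=1; commitIndex=1
Op 8: F2 acks idx 6 -> match: F0=5 F1=0 F2=6 F3=1; commitIndex=5
Op 9: F0 acks idx 4 -> match: F0=5 F1=0 F2=6 F3=1; commitIndex=5
Op 10: F0 acks idx 1 -> match: F0=5 F1=0 F2=6 F3=1; commitIndex=5
Op 11: F0 acks idx 8 -> match: F0=8 F1=0 F2=6 F3=1; commitIndex=6
Op 12: F2 acks idx 6 -> match: F0=8 F1=0 F2=6 F3=1; commitIndex=6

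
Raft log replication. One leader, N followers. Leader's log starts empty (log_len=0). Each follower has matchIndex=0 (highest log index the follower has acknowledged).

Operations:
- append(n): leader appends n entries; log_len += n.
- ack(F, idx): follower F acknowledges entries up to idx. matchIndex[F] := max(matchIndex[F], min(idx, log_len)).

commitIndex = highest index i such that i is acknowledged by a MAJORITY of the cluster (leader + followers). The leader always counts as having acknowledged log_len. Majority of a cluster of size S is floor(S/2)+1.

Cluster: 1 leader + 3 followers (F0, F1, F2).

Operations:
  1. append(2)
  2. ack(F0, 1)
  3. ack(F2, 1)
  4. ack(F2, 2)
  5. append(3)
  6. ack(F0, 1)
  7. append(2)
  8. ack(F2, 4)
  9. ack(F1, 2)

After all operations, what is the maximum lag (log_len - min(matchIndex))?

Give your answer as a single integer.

Answer: 6

Derivation:
Op 1: append 2 -> log_len=2
Op 2: F0 acks idx 1 -> match: F0=1 F1=0 F2=0; commitIndex=0
Op 3: F2 acks idx 1 -> match: F0=1 F1=0 F2=1; commitIndex=1
Op 4: F2 acks idx 2 -> match: F0=1 F1=0 F2=2; commitIndex=1
Op 5: append 3 -> log_len=5
Op 6: F0 acks idx 1 -> match: F0=1 F1=0 F2=2; commitIndex=1
Op 7: append 2 -> log_len=7
Op 8: F2 acks idx 4 -> match: F0=1 F1=0 F2=4; commitIndex=1
Op 9: F1 acks idx 2 -> match: F0=1 F1=2 F2=4; commitIndex=2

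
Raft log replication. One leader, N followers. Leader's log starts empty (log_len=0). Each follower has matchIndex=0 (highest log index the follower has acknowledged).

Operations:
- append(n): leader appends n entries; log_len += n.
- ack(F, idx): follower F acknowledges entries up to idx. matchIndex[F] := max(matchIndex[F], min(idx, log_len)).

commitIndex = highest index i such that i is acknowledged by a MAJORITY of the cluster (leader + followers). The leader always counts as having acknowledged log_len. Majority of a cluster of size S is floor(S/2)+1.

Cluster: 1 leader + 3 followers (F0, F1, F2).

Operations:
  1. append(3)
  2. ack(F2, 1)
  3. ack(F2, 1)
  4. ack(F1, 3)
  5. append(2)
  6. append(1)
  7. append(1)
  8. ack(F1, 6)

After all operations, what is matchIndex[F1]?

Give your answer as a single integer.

Answer: 6

Derivation:
Op 1: append 3 -> log_len=3
Op 2: F2 acks idx 1 -> match: F0=0 F1=0 F2=1; commitIndex=0
Op 3: F2 acks idx 1 -> match: F0=0 F1=0 F2=1; commitIndex=0
Op 4: F1 acks idx 3 -> match: F0=0 F1=3 F2=1; commitIndex=1
Op 5: append 2 -> log_len=5
Op 6: append 1 -> log_len=6
Op 7: append 1 -> log_len=7
Op 8: F1 acks idx 6 -> match: F0=0 F1=6 F2=1; commitIndex=1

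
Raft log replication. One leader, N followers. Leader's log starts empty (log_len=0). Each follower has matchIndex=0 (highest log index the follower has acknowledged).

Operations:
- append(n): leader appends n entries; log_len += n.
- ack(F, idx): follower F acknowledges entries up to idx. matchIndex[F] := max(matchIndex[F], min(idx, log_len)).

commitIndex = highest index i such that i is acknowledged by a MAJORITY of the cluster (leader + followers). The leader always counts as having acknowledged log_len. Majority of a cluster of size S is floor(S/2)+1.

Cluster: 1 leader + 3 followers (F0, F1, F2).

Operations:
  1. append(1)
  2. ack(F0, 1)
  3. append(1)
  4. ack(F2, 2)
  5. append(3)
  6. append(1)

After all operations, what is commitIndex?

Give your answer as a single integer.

Answer: 1

Derivation:
Op 1: append 1 -> log_len=1
Op 2: F0 acks idx 1 -> match: F0=1 F1=0 F2=0; commitIndex=0
Op 3: append 1 -> log_len=2
Op 4: F2 acks idx 2 -> match: F0=1 F1=0 F2=2; commitIndex=1
Op 5: append 3 -> log_len=5
Op 6: append 1 -> log_len=6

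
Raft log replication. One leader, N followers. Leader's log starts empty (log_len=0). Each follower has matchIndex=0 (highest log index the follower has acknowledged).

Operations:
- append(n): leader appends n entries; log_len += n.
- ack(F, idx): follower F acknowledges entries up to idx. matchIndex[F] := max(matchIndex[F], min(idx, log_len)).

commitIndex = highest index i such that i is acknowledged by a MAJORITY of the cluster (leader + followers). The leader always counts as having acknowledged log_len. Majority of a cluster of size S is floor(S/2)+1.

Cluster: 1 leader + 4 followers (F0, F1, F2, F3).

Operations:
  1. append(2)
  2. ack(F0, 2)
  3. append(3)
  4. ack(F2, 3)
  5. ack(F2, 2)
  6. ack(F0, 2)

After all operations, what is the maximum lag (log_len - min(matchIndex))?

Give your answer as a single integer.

Op 1: append 2 -> log_len=2
Op 2: F0 acks idx 2 -> match: F0=2 F1=0 F2=0 F3=0; commitIndex=0
Op 3: append 3 -> log_len=5
Op 4: F2 acks idx 3 -> match: F0=2 F1=0 F2=3 F3=0; commitIndex=2
Op 5: F2 acks idx 2 -> match: F0=2 F1=0 F2=3 F3=0; commitIndex=2
Op 6: F0 acks idx 2 -> match: F0=2 F1=0 F2=3 F3=0; commitIndex=2

Answer: 5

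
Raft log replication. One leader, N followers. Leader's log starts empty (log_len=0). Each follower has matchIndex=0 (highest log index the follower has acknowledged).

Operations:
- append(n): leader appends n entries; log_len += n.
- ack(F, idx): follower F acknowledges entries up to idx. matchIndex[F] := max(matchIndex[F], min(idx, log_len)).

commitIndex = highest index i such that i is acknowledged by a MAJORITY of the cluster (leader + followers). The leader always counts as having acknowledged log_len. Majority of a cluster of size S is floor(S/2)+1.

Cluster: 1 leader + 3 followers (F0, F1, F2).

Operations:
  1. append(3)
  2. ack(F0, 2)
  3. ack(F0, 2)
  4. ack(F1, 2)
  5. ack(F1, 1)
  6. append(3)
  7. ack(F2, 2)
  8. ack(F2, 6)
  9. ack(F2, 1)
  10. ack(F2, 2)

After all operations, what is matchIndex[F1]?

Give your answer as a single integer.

Op 1: append 3 -> log_len=3
Op 2: F0 acks idx 2 -> match: F0=2 F1=0 F2=0; commitIndex=0
Op 3: F0 acks idx 2 -> match: F0=2 F1=0 F2=0; commitIndex=0
Op 4: F1 acks idx 2 -> match: F0=2 F1=2 F2=0; commitIndex=2
Op 5: F1 acks idx 1 -> match: F0=2 F1=2 F2=0; commitIndex=2
Op 6: append 3 -> log_len=6
Op 7: F2 acks idx 2 -> match: F0=2 F1=2 F2=2; commitIndex=2
Op 8: F2 acks idx 6 -> match: F0=2 F1=2 F2=6; commitIndex=2
Op 9: F2 acks idx 1 -> match: F0=2 F1=2 F2=6; commitIndex=2
Op 10: F2 acks idx 2 -> match: F0=2 F1=2 F2=6; commitIndex=2

Answer: 2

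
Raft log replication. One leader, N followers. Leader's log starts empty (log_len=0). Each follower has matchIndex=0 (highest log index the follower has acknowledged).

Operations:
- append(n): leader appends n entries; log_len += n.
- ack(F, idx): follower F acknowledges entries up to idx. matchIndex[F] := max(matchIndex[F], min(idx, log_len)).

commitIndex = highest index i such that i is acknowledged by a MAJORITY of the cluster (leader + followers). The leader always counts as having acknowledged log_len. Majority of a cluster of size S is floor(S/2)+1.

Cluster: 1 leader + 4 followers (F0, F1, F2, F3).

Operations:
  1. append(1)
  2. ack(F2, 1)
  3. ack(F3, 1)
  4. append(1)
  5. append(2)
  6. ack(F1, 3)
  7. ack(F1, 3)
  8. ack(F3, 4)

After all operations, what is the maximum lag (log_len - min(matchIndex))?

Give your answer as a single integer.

Answer: 4

Derivation:
Op 1: append 1 -> log_len=1
Op 2: F2 acks idx 1 -> match: F0=0 F1=0 F2=1 F3=0; commitIndex=0
Op 3: F3 acks idx 1 -> match: F0=0 F1=0 F2=1 F3=1; commitIndex=1
Op 4: append 1 -> log_len=2
Op 5: append 2 -> log_len=4
Op 6: F1 acks idx 3 -> match: F0=0 F1=3 F2=1 F3=1; commitIndex=1
Op 7: F1 acks idx 3 -> match: F0=0 F1=3 F2=1 F3=1; commitIndex=1
Op 8: F3 acks idx 4 -> match: F0=0 F1=3 F2=1 F3=4; commitIndex=3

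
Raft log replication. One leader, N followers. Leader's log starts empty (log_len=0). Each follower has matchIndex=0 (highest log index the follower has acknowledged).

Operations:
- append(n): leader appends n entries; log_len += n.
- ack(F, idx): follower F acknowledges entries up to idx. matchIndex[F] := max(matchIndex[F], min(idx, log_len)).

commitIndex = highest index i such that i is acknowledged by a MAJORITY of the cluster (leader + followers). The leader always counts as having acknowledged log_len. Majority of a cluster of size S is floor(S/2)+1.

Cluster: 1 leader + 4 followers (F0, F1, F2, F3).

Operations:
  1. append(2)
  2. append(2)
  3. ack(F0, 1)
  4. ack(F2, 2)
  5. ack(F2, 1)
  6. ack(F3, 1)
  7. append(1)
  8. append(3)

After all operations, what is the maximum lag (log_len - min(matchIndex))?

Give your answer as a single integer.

Answer: 8

Derivation:
Op 1: append 2 -> log_len=2
Op 2: append 2 -> log_len=4
Op 3: F0 acks idx 1 -> match: F0=1 F1=0 F2=0 F3=0; commitIndex=0
Op 4: F2 acks idx 2 -> match: F0=1 F1=0 F2=2 F3=0; commitIndex=1
Op 5: F2 acks idx 1 -> match: F0=1 F1=0 F2=2 F3=0; commitIndex=1
Op 6: F3 acks idx 1 -> match: F0=1 F1=0 F2=2 F3=1; commitIndex=1
Op 7: append 1 -> log_len=5
Op 8: append 3 -> log_len=8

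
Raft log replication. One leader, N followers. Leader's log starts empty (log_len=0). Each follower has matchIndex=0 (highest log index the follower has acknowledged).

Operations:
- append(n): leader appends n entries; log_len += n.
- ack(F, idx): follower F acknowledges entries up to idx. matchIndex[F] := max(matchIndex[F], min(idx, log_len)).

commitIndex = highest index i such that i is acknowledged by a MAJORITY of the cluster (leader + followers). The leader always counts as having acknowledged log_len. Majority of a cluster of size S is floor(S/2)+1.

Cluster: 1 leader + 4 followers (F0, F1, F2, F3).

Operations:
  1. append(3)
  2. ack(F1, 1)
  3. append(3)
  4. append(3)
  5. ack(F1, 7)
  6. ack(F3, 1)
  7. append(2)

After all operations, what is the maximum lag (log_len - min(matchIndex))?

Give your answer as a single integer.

Answer: 11

Derivation:
Op 1: append 3 -> log_len=3
Op 2: F1 acks idx 1 -> match: F0=0 F1=1 F2=0 F3=0; commitIndex=0
Op 3: append 3 -> log_len=6
Op 4: append 3 -> log_len=9
Op 5: F1 acks idx 7 -> match: F0=0 F1=7 F2=0 F3=0; commitIndex=0
Op 6: F3 acks idx 1 -> match: F0=0 F1=7 F2=0 F3=1; commitIndex=1
Op 7: append 2 -> log_len=11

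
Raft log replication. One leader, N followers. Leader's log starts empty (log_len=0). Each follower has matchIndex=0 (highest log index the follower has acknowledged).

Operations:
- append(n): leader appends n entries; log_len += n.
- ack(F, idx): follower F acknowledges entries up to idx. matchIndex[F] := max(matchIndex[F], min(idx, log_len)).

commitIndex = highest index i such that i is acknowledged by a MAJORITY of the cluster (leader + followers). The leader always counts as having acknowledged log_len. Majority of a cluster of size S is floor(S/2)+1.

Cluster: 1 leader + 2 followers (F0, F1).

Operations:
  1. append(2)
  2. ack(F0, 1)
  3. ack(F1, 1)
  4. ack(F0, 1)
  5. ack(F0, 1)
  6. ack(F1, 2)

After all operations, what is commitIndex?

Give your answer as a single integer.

Op 1: append 2 -> log_len=2
Op 2: F0 acks idx 1 -> match: F0=1 F1=0; commitIndex=1
Op 3: F1 acks idx 1 -> match: F0=1 F1=1; commitIndex=1
Op 4: F0 acks idx 1 -> match: F0=1 F1=1; commitIndex=1
Op 5: F0 acks idx 1 -> match: F0=1 F1=1; commitIndex=1
Op 6: F1 acks idx 2 -> match: F0=1 F1=2; commitIndex=2

Answer: 2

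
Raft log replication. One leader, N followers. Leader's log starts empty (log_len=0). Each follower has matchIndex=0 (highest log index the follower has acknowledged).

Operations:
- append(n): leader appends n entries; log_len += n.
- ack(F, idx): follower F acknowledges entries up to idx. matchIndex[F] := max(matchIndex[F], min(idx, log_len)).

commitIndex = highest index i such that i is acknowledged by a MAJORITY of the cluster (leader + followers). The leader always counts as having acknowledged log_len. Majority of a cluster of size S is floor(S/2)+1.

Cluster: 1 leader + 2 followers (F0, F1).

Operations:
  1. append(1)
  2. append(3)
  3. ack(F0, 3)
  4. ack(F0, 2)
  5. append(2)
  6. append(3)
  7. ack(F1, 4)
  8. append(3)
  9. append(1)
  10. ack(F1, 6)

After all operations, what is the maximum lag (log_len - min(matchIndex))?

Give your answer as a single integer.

Op 1: append 1 -> log_len=1
Op 2: append 3 -> log_len=4
Op 3: F0 acks idx 3 -> match: F0=3 F1=0; commitIndex=3
Op 4: F0 acks idx 2 -> match: F0=3 F1=0; commitIndex=3
Op 5: append 2 -> log_len=6
Op 6: append 3 -> log_len=9
Op 7: F1 acks idx 4 -> match: F0=3 F1=4; commitIndex=4
Op 8: append 3 -> log_len=12
Op 9: append 1 -> log_len=13
Op 10: F1 acks idx 6 -> match: F0=3 F1=6; commitIndex=6

Answer: 10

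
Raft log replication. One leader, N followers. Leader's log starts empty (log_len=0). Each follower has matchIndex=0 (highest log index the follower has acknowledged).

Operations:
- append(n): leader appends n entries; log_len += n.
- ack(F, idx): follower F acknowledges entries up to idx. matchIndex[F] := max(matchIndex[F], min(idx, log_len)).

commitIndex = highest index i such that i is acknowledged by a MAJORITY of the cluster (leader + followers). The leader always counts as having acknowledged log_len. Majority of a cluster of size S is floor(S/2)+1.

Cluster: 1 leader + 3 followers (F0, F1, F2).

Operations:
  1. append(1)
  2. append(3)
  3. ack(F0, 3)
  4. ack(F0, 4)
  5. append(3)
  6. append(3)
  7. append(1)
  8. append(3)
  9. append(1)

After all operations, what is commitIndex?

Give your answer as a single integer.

Op 1: append 1 -> log_len=1
Op 2: append 3 -> log_len=4
Op 3: F0 acks idx 3 -> match: F0=3 F1=0 F2=0; commitIndex=0
Op 4: F0 acks idx 4 -> match: F0=4 F1=0 F2=0; commitIndex=0
Op 5: append 3 -> log_len=7
Op 6: append 3 -> log_len=10
Op 7: append 1 -> log_len=11
Op 8: append 3 -> log_len=14
Op 9: append 1 -> log_len=15

Answer: 0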